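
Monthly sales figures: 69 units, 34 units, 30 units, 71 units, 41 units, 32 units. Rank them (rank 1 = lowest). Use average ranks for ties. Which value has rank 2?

32

Sorted (ascending): 30, 32, 34, 41, 69, 71
No ties — each value takes its position as its rank.
Rank 2 → value 32.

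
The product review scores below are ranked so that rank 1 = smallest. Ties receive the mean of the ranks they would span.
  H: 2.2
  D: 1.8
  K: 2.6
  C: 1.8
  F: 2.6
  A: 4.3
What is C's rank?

Sorted (ascending): 1.8, 1.8, 2.2, 2.6, 2.6, 4.3
The 2 values of 1.8 occupy positions 1–2 → average rank (1+2)/2 = 1.5.
The 2 values of 2.6 occupy positions 4–5 → average rank (4+5)/2 = 4.5.
C has value 1.8 → rank 1.5.

1.5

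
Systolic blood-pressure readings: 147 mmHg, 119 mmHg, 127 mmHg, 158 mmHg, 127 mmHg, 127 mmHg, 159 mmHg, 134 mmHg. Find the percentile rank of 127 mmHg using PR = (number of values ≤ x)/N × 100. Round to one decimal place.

50.0

N = 8.
Strictly below 127: 1. Equal to 127: 3.
PR = 4/8 × 100 = 50.0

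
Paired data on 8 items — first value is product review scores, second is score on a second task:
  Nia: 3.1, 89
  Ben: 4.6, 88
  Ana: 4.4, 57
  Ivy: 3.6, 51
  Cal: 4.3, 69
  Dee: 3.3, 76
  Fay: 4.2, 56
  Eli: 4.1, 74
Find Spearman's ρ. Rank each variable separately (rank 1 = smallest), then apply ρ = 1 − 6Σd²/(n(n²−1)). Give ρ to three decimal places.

Ranks of variable 1: 1, 8, 7, 3, 6, 2, 5, 4
Ranks of variable 2: 8, 7, 3, 1, 4, 6, 2, 5
d = r₁ − r₂: -7, 1, 4, 2, 2, -4, 3, -1
d²: 49, 1, 16, 4, 4, 16, 9, 1; Σd² = 100
ρ = 1 − 6·100/(8·63) = 1 − 600/504 = -0.190

-0.190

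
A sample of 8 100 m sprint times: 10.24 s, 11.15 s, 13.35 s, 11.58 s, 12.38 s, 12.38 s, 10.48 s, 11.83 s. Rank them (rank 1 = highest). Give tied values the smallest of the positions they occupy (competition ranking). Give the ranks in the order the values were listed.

8, 6, 1, 5, 2, 2, 7, 4

Sorted (descending): 13.35, 12.38, 12.38, 11.83, 11.58, 11.15, 10.48, 10.24
The 2 values of 12.38 occupy positions 2–3 → each gets rank 2.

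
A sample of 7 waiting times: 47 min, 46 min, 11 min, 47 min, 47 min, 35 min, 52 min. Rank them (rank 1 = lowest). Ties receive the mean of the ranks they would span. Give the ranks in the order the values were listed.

Sorted (ascending): 11, 35, 46, 47, 47, 47, 52
The 3 values of 47 occupy positions 4–6 → average rank 5.

5, 3, 1, 5, 5, 2, 7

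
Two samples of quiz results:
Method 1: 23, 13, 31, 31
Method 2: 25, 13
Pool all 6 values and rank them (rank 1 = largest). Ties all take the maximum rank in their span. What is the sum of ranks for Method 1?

14

Sorted (descending): 31, 31, 25, 23, 13, 13
The 2 values of 31 occupy positions 1–2 → each gets rank 2.
The 2 values of 13 occupy positions 5–6 → each gets rank 6.
Method 1 values → pooled ranks: 23→4, 13→6, 31→2, 31→2
Rank sum = 4 + 6 + 2 + 2 = 14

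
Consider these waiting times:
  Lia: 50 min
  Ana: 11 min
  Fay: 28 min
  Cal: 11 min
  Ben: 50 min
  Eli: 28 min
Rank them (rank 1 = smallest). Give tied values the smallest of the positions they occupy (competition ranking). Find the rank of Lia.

5

Sorted (ascending): 11, 11, 28, 28, 50, 50
The 2 values of 11 occupy positions 1–2 → each gets rank 1.
The 2 values of 28 occupy positions 3–4 → each gets rank 3.
The 2 values of 50 occupy positions 5–6 → each gets rank 5.
Lia has value 50 min → rank 5.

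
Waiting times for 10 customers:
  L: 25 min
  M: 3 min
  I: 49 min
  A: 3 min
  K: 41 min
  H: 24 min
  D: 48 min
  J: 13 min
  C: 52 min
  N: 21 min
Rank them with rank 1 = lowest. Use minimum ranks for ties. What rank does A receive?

Sorted (ascending): 3, 3, 13, 21, 24, 25, 41, 48, 49, 52
The 2 values of 3 occupy positions 1–2 → each gets rank 1.
A has value 3 min → rank 1.

1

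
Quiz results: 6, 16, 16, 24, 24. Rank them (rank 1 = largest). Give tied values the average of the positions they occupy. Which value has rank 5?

Sorted (descending): 24, 24, 16, 16, 6
The 2 values of 24 occupy positions 1–2 → average rank (1+2)/2 = 1.5.
The 2 values of 16 occupy positions 3–4 → average rank (3+4)/2 = 3.5.
Rank 5 → value 6.

6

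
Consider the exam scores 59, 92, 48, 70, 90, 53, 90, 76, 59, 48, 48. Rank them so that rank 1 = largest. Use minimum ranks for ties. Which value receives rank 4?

76

Sorted (descending): 92, 90, 90, 76, 70, 59, 59, 53, 48, 48, 48
The 2 values of 90 occupy positions 2–3 → each gets rank 2.
The 2 values of 59 occupy positions 6–7 → each gets rank 6.
The 3 values of 48 occupy positions 9–11 → each gets rank 9.
Rank 4 → value 76.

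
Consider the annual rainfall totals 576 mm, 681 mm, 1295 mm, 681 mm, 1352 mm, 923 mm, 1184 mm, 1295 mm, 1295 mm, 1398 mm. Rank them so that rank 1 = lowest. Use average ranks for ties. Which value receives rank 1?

Sorted (ascending): 576, 681, 681, 923, 1184, 1295, 1295, 1295, 1352, 1398
The 2 values of 681 occupy positions 2–3 → average rank (2+3)/2 = 2.5.
The 3 values of 1295 occupy positions 6–8 → average rank 7.
Rank 1 → value 576.

576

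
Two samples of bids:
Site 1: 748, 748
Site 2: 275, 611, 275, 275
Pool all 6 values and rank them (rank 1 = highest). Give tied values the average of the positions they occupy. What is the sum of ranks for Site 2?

Sorted (descending): 748, 748, 611, 275, 275, 275
The 2 values of 748 occupy positions 1–2 → average rank (1+2)/2 = 1.5.
The 3 values of 275 occupy positions 4–6 → average rank 5.
Site 2 values → pooled ranks: 275→5, 611→3, 275→5, 275→5
Rank sum = 5 + 3 + 5 + 5 = 18

18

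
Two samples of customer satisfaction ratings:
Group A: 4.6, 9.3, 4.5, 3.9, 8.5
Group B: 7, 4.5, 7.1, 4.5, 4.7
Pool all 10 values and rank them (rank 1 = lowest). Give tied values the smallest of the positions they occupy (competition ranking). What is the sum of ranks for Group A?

27

Sorted (ascending): 3.9, 4.5, 4.5, 4.5, 4.6, 4.7, 7, 7.1, 8.5, 9.3
The 3 values of 4.5 occupy positions 2–4 → each gets rank 2.
Group A values → pooled ranks: 4.6→5, 9.3→10, 4.5→2, 3.9→1, 8.5→9
Rank sum = 5 + 10 + 2 + 1 + 9 = 27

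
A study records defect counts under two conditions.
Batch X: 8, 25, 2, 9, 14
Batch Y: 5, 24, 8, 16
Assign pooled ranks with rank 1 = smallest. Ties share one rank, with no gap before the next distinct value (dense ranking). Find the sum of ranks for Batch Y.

18

Sorted (ascending): 2, 5, 8, 8, 9, 14, 16, 24, 25
The 2 values of 8 share dense rank 3.
Remaining distinct values take the next consecutive integers.
Batch Y values → pooled ranks: 5→2, 24→7, 8→3, 16→6
Rank sum = 2 + 7 + 3 + 6 = 18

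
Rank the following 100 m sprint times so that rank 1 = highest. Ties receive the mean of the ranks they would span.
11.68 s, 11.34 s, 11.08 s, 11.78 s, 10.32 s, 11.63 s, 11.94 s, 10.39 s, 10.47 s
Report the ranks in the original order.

3, 5, 6, 2, 9, 4, 1, 8, 7

Sorted (descending): 11.94, 11.78, 11.68, 11.63, 11.34, 11.08, 10.47, 10.39, 10.32
No ties — each value takes its position as its rank.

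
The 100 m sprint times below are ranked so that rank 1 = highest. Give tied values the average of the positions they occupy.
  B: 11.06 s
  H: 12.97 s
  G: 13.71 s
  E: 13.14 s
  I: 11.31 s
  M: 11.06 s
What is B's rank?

Sorted (descending): 13.71, 13.14, 12.97, 11.31, 11.06, 11.06
The 2 values of 11.06 occupy positions 5–6 → average rank (5+6)/2 = 5.5.
B has value 11.06 s → rank 5.5.

5.5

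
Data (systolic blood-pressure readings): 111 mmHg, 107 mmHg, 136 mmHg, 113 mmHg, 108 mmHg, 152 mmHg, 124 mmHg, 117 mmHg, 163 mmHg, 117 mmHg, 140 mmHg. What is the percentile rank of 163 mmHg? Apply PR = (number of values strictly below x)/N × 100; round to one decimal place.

N = 11.
Strictly below 163: 10. Equal to 163: 1.
PR = 10/11 × 100 = 90.9

90.9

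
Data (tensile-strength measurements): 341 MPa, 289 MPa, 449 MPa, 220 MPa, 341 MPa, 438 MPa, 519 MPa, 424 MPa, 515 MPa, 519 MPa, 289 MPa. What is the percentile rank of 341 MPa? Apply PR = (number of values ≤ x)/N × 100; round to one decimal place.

45.5

N = 11.
Strictly below 341: 3. Equal to 341: 2.
PR = 5/11 × 100 = 45.5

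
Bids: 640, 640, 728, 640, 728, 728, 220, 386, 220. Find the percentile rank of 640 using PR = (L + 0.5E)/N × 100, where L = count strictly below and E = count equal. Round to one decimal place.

50.0

N = 9.
Strictly below 640: 3. Equal to 640: 3.
PR = (3 + 0.5·3)/9 × 100 = 50.0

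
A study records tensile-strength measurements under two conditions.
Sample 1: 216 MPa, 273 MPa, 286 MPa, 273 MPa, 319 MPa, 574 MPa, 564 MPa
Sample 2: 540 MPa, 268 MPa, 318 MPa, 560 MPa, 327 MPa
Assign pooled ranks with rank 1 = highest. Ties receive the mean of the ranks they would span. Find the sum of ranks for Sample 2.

30

Sorted (descending): 574, 564, 560, 540, 327, 319, 318, 286, 273, 273, 268, 216
The 2 values of 273 occupy positions 9–10 → average rank (9+10)/2 = 9.5.
Sample 2 values → pooled ranks: 540→4, 268→11, 318→7, 560→3, 327→5
Rank sum = 4 + 11 + 7 + 3 + 5 = 30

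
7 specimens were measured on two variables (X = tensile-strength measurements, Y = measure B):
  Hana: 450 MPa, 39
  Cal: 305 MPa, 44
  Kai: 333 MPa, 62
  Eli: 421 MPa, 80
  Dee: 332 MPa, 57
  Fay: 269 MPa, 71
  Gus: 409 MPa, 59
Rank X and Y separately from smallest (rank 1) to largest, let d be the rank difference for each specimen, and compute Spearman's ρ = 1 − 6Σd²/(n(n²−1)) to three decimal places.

-0.143

Ranks of variable 1: 7, 2, 4, 6, 3, 1, 5
Ranks of variable 2: 1, 2, 5, 7, 3, 6, 4
d = r₁ − r₂: 6, 0, -1, -1, 0, -5, 1
d²: 36, 0, 1, 1, 0, 25, 1; Σd² = 64
ρ = 1 − 6·64/(7·48) = 1 − 384/336 = -0.143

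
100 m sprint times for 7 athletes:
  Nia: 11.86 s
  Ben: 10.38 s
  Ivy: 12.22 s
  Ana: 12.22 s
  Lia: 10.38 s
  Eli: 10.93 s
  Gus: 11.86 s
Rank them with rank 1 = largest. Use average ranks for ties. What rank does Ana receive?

1.5

Sorted (descending): 12.22, 12.22, 11.86, 11.86, 10.93, 10.38, 10.38
The 2 values of 12.22 occupy positions 1–2 → average rank (1+2)/2 = 1.5.
The 2 values of 11.86 occupy positions 3–4 → average rank (3+4)/2 = 3.5.
The 2 values of 10.38 occupy positions 6–7 → average rank (6+7)/2 = 6.5.
Ana has value 12.22 s → rank 1.5.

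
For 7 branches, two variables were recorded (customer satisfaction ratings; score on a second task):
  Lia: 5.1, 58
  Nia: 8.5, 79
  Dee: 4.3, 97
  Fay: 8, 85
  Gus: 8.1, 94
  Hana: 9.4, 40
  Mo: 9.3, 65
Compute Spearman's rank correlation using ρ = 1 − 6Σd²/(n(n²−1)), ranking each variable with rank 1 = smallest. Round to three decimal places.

-0.607

Ranks of variable 1: 2, 5, 1, 3, 4, 7, 6
Ranks of variable 2: 2, 4, 7, 5, 6, 1, 3
d = r₁ − r₂: 0, 1, -6, -2, -2, 6, 3
d²: 0, 1, 36, 4, 4, 36, 9; Σd² = 90
ρ = 1 − 6·90/(7·48) = 1 − 540/336 = -0.607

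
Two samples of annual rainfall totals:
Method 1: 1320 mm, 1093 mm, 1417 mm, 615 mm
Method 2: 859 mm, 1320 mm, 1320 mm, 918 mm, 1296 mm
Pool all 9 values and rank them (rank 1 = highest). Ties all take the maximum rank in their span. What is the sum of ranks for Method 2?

Sorted (descending): 1417, 1320, 1320, 1320, 1296, 1093, 918, 859, 615
The 3 values of 1320 occupy positions 2–4 → each gets rank 4.
Method 2 values → pooled ranks: 859→8, 1320→4, 1320→4, 918→7, 1296→5
Rank sum = 8 + 4 + 4 + 7 + 5 = 28

28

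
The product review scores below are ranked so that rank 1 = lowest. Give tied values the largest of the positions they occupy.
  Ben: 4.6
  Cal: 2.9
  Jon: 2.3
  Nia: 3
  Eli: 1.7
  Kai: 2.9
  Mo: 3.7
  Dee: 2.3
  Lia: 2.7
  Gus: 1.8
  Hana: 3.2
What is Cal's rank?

7

Sorted (ascending): 1.7, 1.8, 2.3, 2.3, 2.7, 2.9, 2.9, 3, 3.2, 3.7, 4.6
The 2 values of 2.3 occupy positions 3–4 → each gets rank 4.
The 2 values of 2.9 occupy positions 6–7 → each gets rank 7.
Cal has value 2.9 → rank 7.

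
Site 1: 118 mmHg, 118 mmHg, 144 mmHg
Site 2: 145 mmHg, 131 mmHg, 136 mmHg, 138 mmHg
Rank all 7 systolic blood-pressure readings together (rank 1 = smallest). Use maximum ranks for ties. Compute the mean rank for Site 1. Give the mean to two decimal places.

3.33

Sorted (ascending): 118, 118, 131, 136, 138, 144, 145
The 2 values of 118 occupy positions 1–2 → each gets rank 2.
Site 1 values → pooled ranks: 118→2, 118→2, 144→6
Mean rank = (2 + 2 + 6) / 3 = 3.33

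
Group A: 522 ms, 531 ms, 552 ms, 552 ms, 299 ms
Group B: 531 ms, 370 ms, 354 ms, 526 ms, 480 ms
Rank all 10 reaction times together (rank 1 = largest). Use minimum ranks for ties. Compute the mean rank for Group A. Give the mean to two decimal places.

Sorted (descending): 552, 552, 531, 531, 526, 522, 480, 370, 354, 299
The 2 values of 552 occupy positions 1–2 → each gets rank 1.
The 2 values of 531 occupy positions 3–4 → each gets rank 3.
Group A values → pooled ranks: 522→6, 531→3, 552→1, 552→1, 299→10
Mean rank = (6 + 3 + 1 + 1 + 10) / 5 = 4.20

4.20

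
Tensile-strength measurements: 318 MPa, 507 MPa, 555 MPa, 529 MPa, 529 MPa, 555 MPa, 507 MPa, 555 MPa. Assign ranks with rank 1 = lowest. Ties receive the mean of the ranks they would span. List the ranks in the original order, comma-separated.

1, 2.5, 7, 4.5, 4.5, 7, 2.5, 7

Sorted (ascending): 318, 507, 507, 529, 529, 555, 555, 555
The 2 values of 507 occupy positions 2–3 → average rank (2+3)/2 = 2.5.
The 2 values of 529 occupy positions 4–5 → average rank (4+5)/2 = 4.5.
The 3 values of 555 occupy positions 6–8 → average rank 7.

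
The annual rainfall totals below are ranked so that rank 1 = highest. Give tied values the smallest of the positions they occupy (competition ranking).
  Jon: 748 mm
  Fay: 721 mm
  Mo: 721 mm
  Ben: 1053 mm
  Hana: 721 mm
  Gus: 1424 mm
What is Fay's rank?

4

Sorted (descending): 1424, 1053, 748, 721, 721, 721
The 3 values of 721 occupy positions 4–6 → each gets rank 4.
Fay has value 721 mm → rank 4.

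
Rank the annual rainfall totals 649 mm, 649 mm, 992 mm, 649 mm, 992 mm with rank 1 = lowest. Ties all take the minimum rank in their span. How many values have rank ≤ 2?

3

Sorted (ascending): 649, 649, 649, 992, 992
The 3 values of 649 occupy positions 1–3 → each gets rank 1.
The 2 values of 992 occupy positions 4–5 → each gets rank 4.
Ranks ≤ 2: {1, 1, 1} → 3 values.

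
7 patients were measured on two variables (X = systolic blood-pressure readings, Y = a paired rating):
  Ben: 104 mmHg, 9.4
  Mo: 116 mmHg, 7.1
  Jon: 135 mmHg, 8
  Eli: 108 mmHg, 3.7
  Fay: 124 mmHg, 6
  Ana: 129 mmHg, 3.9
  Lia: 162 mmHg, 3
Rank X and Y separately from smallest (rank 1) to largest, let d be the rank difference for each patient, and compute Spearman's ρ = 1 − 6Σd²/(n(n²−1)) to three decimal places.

Ranks of variable 1: 1, 3, 6, 2, 4, 5, 7
Ranks of variable 2: 7, 5, 6, 2, 4, 3, 1
d = r₁ − r₂: -6, -2, 0, 0, 0, 2, 6
d²: 36, 4, 0, 0, 0, 4, 36; Σd² = 80
ρ = 1 − 6·80/(7·48) = 1 − 480/336 = -0.429

-0.429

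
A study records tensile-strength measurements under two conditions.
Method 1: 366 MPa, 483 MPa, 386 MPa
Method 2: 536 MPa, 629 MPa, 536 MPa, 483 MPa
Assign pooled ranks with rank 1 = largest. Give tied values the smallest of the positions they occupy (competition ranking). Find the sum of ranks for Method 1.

17

Sorted (descending): 629, 536, 536, 483, 483, 386, 366
The 2 values of 536 occupy positions 2–3 → each gets rank 2.
The 2 values of 483 occupy positions 4–5 → each gets rank 4.
Method 1 values → pooled ranks: 366→7, 483→4, 386→6
Rank sum = 7 + 4 + 6 = 17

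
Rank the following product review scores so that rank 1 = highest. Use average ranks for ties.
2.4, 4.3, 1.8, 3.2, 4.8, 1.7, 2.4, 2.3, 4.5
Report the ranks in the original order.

5.5, 3, 8, 4, 1, 9, 5.5, 7, 2

Sorted (descending): 4.8, 4.5, 4.3, 3.2, 2.4, 2.4, 2.3, 1.8, 1.7
The 2 values of 2.4 occupy positions 5–6 → average rank (5+6)/2 = 5.5.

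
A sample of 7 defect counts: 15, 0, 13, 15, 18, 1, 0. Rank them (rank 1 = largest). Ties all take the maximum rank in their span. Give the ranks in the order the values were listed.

3, 7, 4, 3, 1, 5, 7

Sorted (descending): 18, 15, 15, 13, 1, 0, 0
The 2 values of 15 occupy positions 2–3 → each gets rank 3.
The 2 values of 0 occupy positions 6–7 → each gets rank 7.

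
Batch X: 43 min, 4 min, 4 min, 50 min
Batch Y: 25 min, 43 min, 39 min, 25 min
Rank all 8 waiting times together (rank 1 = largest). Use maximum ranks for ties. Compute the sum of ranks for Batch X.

Sorted (descending): 50, 43, 43, 39, 25, 25, 4, 4
The 2 values of 43 occupy positions 2–3 → each gets rank 3.
The 2 values of 25 occupy positions 5–6 → each gets rank 6.
The 2 values of 4 occupy positions 7–8 → each gets rank 8.
Batch X values → pooled ranks: 43→3, 4→8, 4→8, 50→1
Rank sum = 3 + 8 + 8 + 1 = 20

20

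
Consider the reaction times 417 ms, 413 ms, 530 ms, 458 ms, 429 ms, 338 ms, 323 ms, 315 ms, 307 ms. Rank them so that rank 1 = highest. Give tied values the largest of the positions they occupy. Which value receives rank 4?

417

Sorted (descending): 530, 458, 429, 417, 413, 338, 323, 315, 307
No ties — each value takes its position as its rank.
Rank 4 → value 417.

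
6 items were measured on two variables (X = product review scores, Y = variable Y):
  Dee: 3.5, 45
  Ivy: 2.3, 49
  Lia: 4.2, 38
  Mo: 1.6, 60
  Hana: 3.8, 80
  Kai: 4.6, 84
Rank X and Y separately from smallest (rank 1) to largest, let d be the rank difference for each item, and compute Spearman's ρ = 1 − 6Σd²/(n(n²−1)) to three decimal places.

0.200

Ranks of variable 1: 3, 2, 5, 1, 4, 6
Ranks of variable 2: 2, 3, 1, 4, 5, 6
d = r₁ − r₂: 1, -1, 4, -3, -1, 0
d²: 1, 1, 16, 9, 1, 0; Σd² = 28
ρ = 1 − 6·28/(6·35) = 1 − 168/210 = 0.200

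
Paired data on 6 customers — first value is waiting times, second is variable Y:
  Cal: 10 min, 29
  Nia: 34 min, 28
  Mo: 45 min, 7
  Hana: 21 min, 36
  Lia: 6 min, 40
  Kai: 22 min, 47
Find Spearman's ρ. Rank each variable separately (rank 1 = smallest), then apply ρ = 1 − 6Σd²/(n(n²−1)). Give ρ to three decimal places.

-0.600

Ranks of variable 1: 2, 5, 6, 3, 1, 4
Ranks of variable 2: 3, 2, 1, 4, 5, 6
d = r₁ − r₂: -1, 3, 5, -1, -4, -2
d²: 1, 9, 25, 1, 16, 4; Σd² = 56
ρ = 1 − 6·56/(6·35) = 1 − 336/210 = -0.600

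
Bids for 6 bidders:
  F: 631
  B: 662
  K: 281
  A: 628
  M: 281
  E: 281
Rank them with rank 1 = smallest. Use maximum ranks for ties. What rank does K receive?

3

Sorted (ascending): 281, 281, 281, 628, 631, 662
The 3 values of 281 occupy positions 1–3 → each gets rank 3.
K has value 281 → rank 3.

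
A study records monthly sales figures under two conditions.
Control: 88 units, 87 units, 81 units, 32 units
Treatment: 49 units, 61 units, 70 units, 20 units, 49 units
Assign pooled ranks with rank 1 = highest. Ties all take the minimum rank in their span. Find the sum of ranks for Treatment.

Sorted (descending): 88, 87, 81, 70, 61, 49, 49, 32, 20
The 2 values of 49 occupy positions 6–7 → each gets rank 6.
Treatment values → pooled ranks: 49→6, 61→5, 70→4, 20→9, 49→6
Rank sum = 6 + 5 + 4 + 9 + 6 = 30

30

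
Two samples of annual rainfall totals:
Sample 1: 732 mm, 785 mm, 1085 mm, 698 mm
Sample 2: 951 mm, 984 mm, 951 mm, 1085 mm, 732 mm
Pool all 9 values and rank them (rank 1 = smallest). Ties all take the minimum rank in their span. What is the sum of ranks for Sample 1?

15

Sorted (ascending): 698, 732, 732, 785, 951, 951, 984, 1085, 1085
The 2 values of 732 occupy positions 2–3 → each gets rank 2.
The 2 values of 951 occupy positions 5–6 → each gets rank 5.
The 2 values of 1085 occupy positions 8–9 → each gets rank 8.
Sample 1 values → pooled ranks: 732→2, 785→4, 1085→8, 698→1
Rank sum = 2 + 4 + 8 + 1 = 15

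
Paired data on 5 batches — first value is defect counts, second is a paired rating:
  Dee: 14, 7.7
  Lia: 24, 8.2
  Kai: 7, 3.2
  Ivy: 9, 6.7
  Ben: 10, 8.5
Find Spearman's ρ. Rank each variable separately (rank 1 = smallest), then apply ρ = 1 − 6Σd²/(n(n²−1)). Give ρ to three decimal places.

0.700

Ranks of variable 1: 4, 5, 1, 2, 3
Ranks of variable 2: 3, 4, 1, 2, 5
d = r₁ − r₂: 1, 1, 0, 0, -2
d²: 1, 1, 0, 0, 4; Σd² = 6
ρ = 1 − 6·6/(5·24) = 1 − 36/120 = 0.700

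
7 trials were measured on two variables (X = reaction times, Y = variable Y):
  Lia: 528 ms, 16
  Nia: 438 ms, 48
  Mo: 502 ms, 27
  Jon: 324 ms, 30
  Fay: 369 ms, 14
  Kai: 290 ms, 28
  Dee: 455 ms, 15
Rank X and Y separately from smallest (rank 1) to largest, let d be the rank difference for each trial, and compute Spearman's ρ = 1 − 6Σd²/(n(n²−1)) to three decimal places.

-0.321

Ranks of variable 1: 7, 4, 6, 2, 3, 1, 5
Ranks of variable 2: 3, 7, 4, 6, 1, 5, 2
d = r₁ − r₂: 4, -3, 2, -4, 2, -4, 3
d²: 16, 9, 4, 16, 4, 16, 9; Σd² = 74
ρ = 1 − 6·74/(7·48) = 1 − 444/336 = -0.321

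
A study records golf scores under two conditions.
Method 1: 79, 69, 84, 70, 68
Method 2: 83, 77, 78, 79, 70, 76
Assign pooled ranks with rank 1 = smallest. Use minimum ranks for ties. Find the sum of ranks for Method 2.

39

Sorted (ascending): 68, 69, 70, 70, 76, 77, 78, 79, 79, 83, 84
The 2 values of 70 occupy positions 3–4 → each gets rank 3.
The 2 values of 79 occupy positions 8–9 → each gets rank 8.
Method 2 values → pooled ranks: 83→10, 77→6, 78→7, 79→8, 70→3, 76→5
Rank sum = 10 + 6 + 7 + 8 + 3 + 5 = 39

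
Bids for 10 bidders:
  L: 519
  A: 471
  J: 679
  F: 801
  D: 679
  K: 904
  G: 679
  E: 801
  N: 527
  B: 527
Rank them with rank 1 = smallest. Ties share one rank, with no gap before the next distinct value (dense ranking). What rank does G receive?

Sorted (ascending): 471, 519, 527, 527, 679, 679, 679, 801, 801, 904
The 2 values of 527 share dense rank 3.
The 3 values of 679 share dense rank 4.
The 2 values of 801 share dense rank 5.
Remaining distinct values take the next consecutive integers.
G has value 679 → rank 4.

4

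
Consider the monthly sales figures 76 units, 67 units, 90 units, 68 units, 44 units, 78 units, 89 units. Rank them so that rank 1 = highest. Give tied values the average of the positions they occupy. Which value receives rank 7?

44

Sorted (descending): 90, 89, 78, 76, 68, 67, 44
No ties — each value takes its position as its rank.
Rank 7 → value 44.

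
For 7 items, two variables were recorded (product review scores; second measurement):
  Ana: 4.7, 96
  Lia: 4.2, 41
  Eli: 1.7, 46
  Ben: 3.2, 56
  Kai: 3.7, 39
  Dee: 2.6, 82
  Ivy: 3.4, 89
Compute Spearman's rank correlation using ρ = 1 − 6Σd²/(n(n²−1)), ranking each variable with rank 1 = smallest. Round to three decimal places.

Ranks of variable 1: 7, 6, 1, 3, 5, 2, 4
Ranks of variable 2: 7, 2, 3, 4, 1, 5, 6
d = r₁ − r₂: 0, 4, -2, -1, 4, -3, -2
d²: 0, 16, 4, 1, 16, 9, 4; Σd² = 50
ρ = 1 − 6·50/(7·48) = 1 − 300/336 = 0.107

0.107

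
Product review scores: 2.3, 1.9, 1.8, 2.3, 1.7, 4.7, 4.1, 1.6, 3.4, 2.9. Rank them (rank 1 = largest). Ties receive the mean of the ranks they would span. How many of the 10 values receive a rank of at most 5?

4

Sorted (descending): 4.7, 4.1, 3.4, 2.9, 2.3, 2.3, 1.9, 1.8, 1.7, 1.6
The 2 values of 2.3 occupy positions 5–6 → average rank (5+6)/2 = 5.5.
Ranks ≤ 5: {1, 2, 3, 4} → 4 values.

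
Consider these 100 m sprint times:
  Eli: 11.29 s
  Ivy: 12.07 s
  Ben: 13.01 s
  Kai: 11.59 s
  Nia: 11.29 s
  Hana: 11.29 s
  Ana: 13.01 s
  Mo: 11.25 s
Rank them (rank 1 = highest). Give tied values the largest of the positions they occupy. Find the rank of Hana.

7

Sorted (descending): 13.01, 13.01, 12.07, 11.59, 11.29, 11.29, 11.29, 11.25
The 2 values of 13.01 occupy positions 1–2 → each gets rank 2.
The 3 values of 11.29 occupy positions 5–7 → each gets rank 7.
Hana has value 11.29 s → rank 7.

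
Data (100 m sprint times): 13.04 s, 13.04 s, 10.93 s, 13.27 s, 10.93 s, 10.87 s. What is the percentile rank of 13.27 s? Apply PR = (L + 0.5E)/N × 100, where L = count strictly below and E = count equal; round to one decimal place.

91.7

N = 6.
Strictly below 13.27: 5. Equal to 13.27: 1.
PR = (5 + 0.5·1)/6 × 100 = 91.7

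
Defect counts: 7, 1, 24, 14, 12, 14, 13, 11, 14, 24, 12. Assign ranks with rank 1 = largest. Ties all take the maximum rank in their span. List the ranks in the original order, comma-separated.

10, 11, 2, 5, 8, 5, 6, 9, 5, 2, 8

Sorted (descending): 24, 24, 14, 14, 14, 13, 12, 12, 11, 7, 1
The 2 values of 24 occupy positions 1–2 → each gets rank 2.
The 3 values of 14 occupy positions 3–5 → each gets rank 5.
The 2 values of 12 occupy positions 7–8 → each gets rank 8.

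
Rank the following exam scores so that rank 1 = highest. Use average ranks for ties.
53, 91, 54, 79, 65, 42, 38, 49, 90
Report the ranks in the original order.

6, 1, 5, 3, 4, 8, 9, 7, 2

Sorted (descending): 91, 90, 79, 65, 54, 53, 49, 42, 38
No ties — each value takes its position as its rank.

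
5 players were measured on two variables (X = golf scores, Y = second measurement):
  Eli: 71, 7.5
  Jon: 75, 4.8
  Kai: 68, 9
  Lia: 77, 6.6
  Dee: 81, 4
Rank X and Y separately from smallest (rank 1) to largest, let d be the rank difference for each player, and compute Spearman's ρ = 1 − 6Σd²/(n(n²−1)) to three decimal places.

-0.900

Ranks of variable 1: 2, 3, 1, 4, 5
Ranks of variable 2: 4, 2, 5, 3, 1
d = r₁ − r₂: -2, 1, -4, 1, 4
d²: 4, 1, 16, 1, 16; Σd² = 38
ρ = 1 − 6·38/(5·24) = 1 − 228/120 = -0.900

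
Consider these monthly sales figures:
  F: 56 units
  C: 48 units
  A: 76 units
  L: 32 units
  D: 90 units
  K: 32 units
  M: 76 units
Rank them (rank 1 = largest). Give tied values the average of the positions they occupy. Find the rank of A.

2.5

Sorted (descending): 90, 76, 76, 56, 48, 32, 32
The 2 values of 76 occupy positions 2–3 → average rank (2+3)/2 = 2.5.
The 2 values of 32 occupy positions 6–7 → average rank (6+7)/2 = 6.5.
A has value 76 units → rank 2.5.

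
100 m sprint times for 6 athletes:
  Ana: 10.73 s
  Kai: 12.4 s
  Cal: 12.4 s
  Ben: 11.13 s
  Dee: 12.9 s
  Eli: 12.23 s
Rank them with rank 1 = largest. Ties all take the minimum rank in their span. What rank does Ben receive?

Sorted (descending): 12.9, 12.4, 12.4, 12.23, 11.13, 10.73
The 2 values of 12.4 occupy positions 2–3 → each gets rank 2.
Ben has value 11.13 s → rank 5.

5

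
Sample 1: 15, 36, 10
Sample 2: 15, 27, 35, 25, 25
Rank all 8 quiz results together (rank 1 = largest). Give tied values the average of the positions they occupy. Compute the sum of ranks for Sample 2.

Sorted (descending): 36, 35, 27, 25, 25, 15, 15, 10
The 2 values of 25 occupy positions 4–5 → average rank (4+5)/2 = 4.5.
The 2 values of 15 occupy positions 6–7 → average rank (6+7)/2 = 6.5.
Sample 2 values → pooled ranks: 15→6.5, 27→3, 35→2, 25→4.5, 25→4.5
Rank sum = 6.5 + 3 + 2 + 4.5 + 4.5 = 20.5

20.5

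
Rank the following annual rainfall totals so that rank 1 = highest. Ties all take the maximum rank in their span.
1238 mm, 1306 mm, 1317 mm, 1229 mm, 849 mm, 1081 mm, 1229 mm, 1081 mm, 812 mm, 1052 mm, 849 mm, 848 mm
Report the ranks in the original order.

3, 2, 1, 5, 10, 7, 5, 7, 12, 8, 10, 11

Sorted (descending): 1317, 1306, 1238, 1229, 1229, 1081, 1081, 1052, 849, 849, 848, 812
The 2 values of 1229 occupy positions 4–5 → each gets rank 5.
The 2 values of 1081 occupy positions 6–7 → each gets rank 7.
The 2 values of 849 occupy positions 9–10 → each gets rank 10.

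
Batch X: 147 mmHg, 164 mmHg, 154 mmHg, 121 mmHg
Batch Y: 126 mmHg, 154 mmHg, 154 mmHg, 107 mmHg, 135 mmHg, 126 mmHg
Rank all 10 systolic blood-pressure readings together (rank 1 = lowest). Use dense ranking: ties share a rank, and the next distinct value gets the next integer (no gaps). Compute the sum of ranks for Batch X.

20

Sorted (ascending): 107, 121, 126, 126, 135, 147, 154, 154, 154, 164
The 2 values of 126 share dense rank 3.
The 3 values of 154 share dense rank 6.
Remaining distinct values take the next consecutive integers.
Batch X values → pooled ranks: 147→5, 164→7, 154→6, 121→2
Rank sum = 5 + 7 + 6 + 2 = 20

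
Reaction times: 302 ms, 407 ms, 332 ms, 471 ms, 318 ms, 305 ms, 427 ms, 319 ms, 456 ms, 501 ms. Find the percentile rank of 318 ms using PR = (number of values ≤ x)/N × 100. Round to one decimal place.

30.0

N = 10.
Strictly below 318: 2. Equal to 318: 1.
PR = 3/10 × 100 = 30.0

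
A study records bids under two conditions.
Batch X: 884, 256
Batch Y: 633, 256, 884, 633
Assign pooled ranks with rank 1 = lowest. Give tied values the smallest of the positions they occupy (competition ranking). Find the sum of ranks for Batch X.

Sorted (ascending): 256, 256, 633, 633, 884, 884
The 2 values of 256 occupy positions 1–2 → each gets rank 1.
The 2 values of 633 occupy positions 3–4 → each gets rank 3.
The 2 values of 884 occupy positions 5–6 → each gets rank 5.
Batch X values → pooled ranks: 884→5, 256→1
Rank sum = 5 + 1 = 6

6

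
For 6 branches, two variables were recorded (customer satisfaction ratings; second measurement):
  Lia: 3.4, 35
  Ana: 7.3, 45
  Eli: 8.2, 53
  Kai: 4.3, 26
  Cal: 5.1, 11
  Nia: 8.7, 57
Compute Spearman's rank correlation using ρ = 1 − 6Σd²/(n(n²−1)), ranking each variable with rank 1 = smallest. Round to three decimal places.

Ranks of variable 1: 1, 4, 5, 2, 3, 6
Ranks of variable 2: 3, 4, 5, 2, 1, 6
d = r₁ − r₂: -2, 0, 0, 0, 2, 0
d²: 4, 0, 0, 0, 4, 0; Σd² = 8
ρ = 1 − 6·8/(6·35) = 1 − 48/210 = 0.771

0.771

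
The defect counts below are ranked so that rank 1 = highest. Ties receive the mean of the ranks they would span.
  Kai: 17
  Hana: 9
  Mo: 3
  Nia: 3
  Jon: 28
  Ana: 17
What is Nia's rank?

Sorted (descending): 28, 17, 17, 9, 3, 3
The 2 values of 17 occupy positions 2–3 → average rank (2+3)/2 = 2.5.
The 2 values of 3 occupy positions 5–6 → average rank (5+6)/2 = 5.5.
Nia has value 3 → rank 5.5.

5.5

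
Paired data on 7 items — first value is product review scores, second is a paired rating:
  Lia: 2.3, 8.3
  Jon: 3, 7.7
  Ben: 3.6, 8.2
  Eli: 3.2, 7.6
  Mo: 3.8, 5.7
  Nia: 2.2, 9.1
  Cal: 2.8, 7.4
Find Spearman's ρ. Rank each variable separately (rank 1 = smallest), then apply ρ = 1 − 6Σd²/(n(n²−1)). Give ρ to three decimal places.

-0.679

Ranks of variable 1: 2, 4, 6, 5, 7, 1, 3
Ranks of variable 2: 6, 4, 5, 3, 1, 7, 2
d = r₁ − r₂: -4, 0, 1, 2, 6, -6, 1
d²: 16, 0, 1, 4, 36, 36, 1; Σd² = 94
ρ = 1 − 6·94/(7·48) = 1 − 564/336 = -0.679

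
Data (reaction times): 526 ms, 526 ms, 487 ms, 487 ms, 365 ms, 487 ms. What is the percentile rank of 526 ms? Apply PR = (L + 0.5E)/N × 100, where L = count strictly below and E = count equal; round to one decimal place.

83.3

N = 6.
Strictly below 526: 4. Equal to 526: 2.
PR = (4 + 0.5·2)/6 × 100 = 83.3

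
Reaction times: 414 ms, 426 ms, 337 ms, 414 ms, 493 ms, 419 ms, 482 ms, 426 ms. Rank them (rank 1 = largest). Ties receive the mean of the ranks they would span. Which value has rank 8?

Sorted (descending): 493, 482, 426, 426, 419, 414, 414, 337
The 2 values of 426 occupy positions 3–4 → average rank (3+4)/2 = 3.5.
The 2 values of 414 occupy positions 6–7 → average rank (6+7)/2 = 6.5.
Rank 8 → value 337.

337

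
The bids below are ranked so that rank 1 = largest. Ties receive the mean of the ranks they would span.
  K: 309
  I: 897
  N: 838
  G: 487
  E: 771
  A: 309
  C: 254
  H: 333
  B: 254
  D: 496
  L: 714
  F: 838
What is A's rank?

9.5

Sorted (descending): 897, 838, 838, 771, 714, 496, 487, 333, 309, 309, 254, 254
The 2 values of 838 occupy positions 2–3 → average rank (2+3)/2 = 2.5.
The 2 values of 309 occupy positions 9–10 → average rank (9+10)/2 = 9.5.
The 2 values of 254 occupy positions 11–12 → average rank (11+12)/2 = 11.5.
A has value 309 → rank 9.5.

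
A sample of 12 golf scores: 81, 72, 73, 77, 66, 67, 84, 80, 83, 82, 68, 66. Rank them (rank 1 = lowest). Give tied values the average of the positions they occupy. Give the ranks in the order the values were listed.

Sorted (ascending): 66, 66, 67, 68, 72, 73, 77, 80, 81, 82, 83, 84
The 2 values of 66 occupy positions 1–2 → average rank (1+2)/2 = 1.5.

9, 5, 6, 7, 1.5, 3, 12, 8, 11, 10, 4, 1.5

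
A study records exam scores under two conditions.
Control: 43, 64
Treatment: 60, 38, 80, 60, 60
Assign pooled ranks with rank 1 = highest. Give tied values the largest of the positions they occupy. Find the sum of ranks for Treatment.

23

Sorted (descending): 80, 64, 60, 60, 60, 43, 38
The 3 values of 60 occupy positions 3–5 → each gets rank 5.
Treatment values → pooled ranks: 60→5, 38→7, 80→1, 60→5, 60→5
Rank sum = 5 + 7 + 1 + 5 + 5 = 23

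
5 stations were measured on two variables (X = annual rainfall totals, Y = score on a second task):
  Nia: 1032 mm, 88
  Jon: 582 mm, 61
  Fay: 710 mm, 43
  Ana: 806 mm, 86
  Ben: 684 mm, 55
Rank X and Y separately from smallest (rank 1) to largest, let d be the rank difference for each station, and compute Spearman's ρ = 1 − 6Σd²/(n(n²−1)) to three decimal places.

Ranks of variable 1: 5, 1, 3, 4, 2
Ranks of variable 2: 5, 3, 1, 4, 2
d = r₁ − r₂: 0, -2, 2, 0, 0
d²: 0, 4, 4, 0, 0; Σd² = 8
ρ = 1 − 6·8/(5·24) = 1 − 48/120 = 0.600

0.600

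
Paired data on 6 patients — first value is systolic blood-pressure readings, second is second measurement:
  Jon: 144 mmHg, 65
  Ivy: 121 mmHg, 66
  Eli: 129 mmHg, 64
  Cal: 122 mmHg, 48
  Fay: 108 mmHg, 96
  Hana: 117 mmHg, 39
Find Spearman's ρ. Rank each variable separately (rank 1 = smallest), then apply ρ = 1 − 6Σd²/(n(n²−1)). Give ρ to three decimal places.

Ranks of variable 1: 6, 3, 5, 4, 1, 2
Ranks of variable 2: 4, 5, 3, 2, 6, 1
d = r₁ − r₂: 2, -2, 2, 2, -5, 1
d²: 4, 4, 4, 4, 25, 1; Σd² = 42
ρ = 1 − 6·42/(6·35) = 1 − 252/210 = -0.200

-0.200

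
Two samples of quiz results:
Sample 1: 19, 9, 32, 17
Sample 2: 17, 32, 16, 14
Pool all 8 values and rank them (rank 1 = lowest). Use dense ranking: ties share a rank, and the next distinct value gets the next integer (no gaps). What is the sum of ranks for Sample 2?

15

Sorted (ascending): 9, 14, 16, 17, 17, 19, 32, 32
The 2 values of 17 share dense rank 4.
The 2 values of 32 share dense rank 6.
Remaining distinct values take the next consecutive integers.
Sample 2 values → pooled ranks: 17→4, 32→6, 16→3, 14→2
Rank sum = 4 + 6 + 3 + 2 = 15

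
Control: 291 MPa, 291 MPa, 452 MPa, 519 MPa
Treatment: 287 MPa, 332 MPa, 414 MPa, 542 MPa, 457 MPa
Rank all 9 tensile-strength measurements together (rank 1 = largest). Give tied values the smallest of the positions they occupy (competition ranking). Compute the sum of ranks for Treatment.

24

Sorted (descending): 542, 519, 457, 452, 414, 332, 291, 291, 287
The 2 values of 291 occupy positions 7–8 → each gets rank 7.
Treatment values → pooled ranks: 287→9, 332→6, 414→5, 542→1, 457→3
Rank sum = 9 + 6 + 5 + 1 + 3 = 24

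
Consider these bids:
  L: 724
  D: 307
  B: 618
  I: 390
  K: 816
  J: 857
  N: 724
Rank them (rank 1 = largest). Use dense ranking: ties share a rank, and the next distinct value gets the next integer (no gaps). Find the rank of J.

1

Sorted (descending): 857, 816, 724, 724, 618, 390, 307
The 2 values of 724 share dense rank 3.
Remaining distinct values take the next consecutive integers.
J has value 857 → rank 1.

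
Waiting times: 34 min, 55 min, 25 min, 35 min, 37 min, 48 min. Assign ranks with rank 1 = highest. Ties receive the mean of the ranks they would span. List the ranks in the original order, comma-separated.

5, 1, 6, 4, 3, 2

Sorted (descending): 55, 48, 37, 35, 34, 25
No ties — each value takes its position as its rank.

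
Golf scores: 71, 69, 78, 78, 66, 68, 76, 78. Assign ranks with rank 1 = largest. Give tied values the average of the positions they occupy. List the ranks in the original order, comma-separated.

5, 6, 2, 2, 8, 7, 4, 2

Sorted (descending): 78, 78, 78, 76, 71, 69, 68, 66
The 3 values of 78 occupy positions 1–3 → average rank 2.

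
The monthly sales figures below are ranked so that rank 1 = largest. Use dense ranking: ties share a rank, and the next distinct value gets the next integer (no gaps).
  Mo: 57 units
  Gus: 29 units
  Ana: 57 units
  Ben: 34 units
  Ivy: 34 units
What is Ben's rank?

2

Sorted (descending): 57, 57, 34, 34, 29
The 2 values of 57 share dense rank 1.
The 2 values of 34 share dense rank 2.
Remaining distinct values take the next consecutive integers.
Ben has value 34 units → rank 2.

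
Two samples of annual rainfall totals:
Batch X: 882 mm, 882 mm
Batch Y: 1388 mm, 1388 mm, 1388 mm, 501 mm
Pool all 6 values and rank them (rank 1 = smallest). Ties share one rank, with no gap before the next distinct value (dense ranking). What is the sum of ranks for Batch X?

4

Sorted (ascending): 501, 882, 882, 1388, 1388, 1388
The 2 values of 882 share dense rank 2.
The 3 values of 1388 share dense rank 3.
Remaining distinct values take the next consecutive integers.
Batch X values → pooled ranks: 882→2, 882→2
Rank sum = 2 + 2 = 4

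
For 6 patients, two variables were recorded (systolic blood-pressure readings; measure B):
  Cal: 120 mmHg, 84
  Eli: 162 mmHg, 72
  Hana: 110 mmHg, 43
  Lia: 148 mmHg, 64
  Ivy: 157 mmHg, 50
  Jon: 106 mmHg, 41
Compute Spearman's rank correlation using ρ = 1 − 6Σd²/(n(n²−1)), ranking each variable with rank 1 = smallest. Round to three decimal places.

0.600

Ranks of variable 1: 3, 6, 2, 4, 5, 1
Ranks of variable 2: 6, 5, 2, 4, 3, 1
d = r₁ − r₂: -3, 1, 0, 0, 2, 0
d²: 9, 1, 0, 0, 4, 0; Σd² = 14
ρ = 1 − 6·14/(6·35) = 1 − 84/210 = 0.600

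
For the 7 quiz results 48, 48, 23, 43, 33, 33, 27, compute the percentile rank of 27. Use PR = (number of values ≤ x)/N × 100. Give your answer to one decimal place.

28.6

N = 7.
Strictly below 27: 1. Equal to 27: 1.
PR = 2/7 × 100 = 28.6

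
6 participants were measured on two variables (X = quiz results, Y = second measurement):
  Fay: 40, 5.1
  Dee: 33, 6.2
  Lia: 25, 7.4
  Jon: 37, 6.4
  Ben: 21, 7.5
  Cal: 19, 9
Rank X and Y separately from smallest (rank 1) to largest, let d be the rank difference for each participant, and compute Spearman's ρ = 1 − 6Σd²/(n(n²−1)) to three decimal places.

-0.943

Ranks of variable 1: 6, 4, 3, 5, 2, 1
Ranks of variable 2: 1, 2, 4, 3, 5, 6
d = r₁ − r₂: 5, 2, -1, 2, -3, -5
d²: 25, 4, 1, 4, 9, 25; Σd² = 68
ρ = 1 − 6·68/(6·35) = 1 − 408/210 = -0.943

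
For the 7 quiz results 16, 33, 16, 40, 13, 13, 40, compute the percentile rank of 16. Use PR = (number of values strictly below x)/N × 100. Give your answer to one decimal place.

28.6

N = 7.
Strictly below 16: 2. Equal to 16: 2.
PR = 2/7 × 100 = 28.6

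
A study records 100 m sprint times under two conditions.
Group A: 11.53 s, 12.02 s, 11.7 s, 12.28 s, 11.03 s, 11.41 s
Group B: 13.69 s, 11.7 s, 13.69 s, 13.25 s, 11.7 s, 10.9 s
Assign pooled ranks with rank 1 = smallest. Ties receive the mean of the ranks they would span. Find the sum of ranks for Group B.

Sorted (ascending): 10.9, 11.03, 11.41, 11.53, 11.7, 11.7, 11.7, 12.02, 12.28, 13.25, 13.69, 13.69
The 3 values of 11.7 occupy positions 5–7 → average rank 6.
The 2 values of 13.69 occupy positions 11–12 → average rank (11+12)/2 = 11.5.
Group B values → pooled ranks: 13.69→11.5, 11.7→6, 13.69→11.5, 13.25→10, 11.7→6, 10.9→1
Rank sum = 11.5 + 6 + 11.5 + 10 + 6 + 1 = 46

46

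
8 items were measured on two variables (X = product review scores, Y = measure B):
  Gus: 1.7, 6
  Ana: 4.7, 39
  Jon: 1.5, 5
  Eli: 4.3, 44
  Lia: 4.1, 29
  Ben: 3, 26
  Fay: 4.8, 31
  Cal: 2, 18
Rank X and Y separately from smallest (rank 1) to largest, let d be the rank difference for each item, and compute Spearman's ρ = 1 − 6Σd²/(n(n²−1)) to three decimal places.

Ranks of variable 1: 2, 7, 1, 6, 5, 4, 8, 3
Ranks of variable 2: 2, 7, 1, 8, 5, 4, 6, 3
d = r₁ − r₂: 0, 0, 0, -2, 0, 0, 2, 0
d²: 0, 0, 0, 4, 0, 0, 4, 0; Σd² = 8
ρ = 1 − 6·8/(8·63) = 1 − 48/504 = 0.905

0.905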